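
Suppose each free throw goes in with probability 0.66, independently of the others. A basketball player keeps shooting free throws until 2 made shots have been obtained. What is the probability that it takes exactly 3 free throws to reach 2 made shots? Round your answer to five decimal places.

Y = trial on which the second success occurs; negative binomial, r=2, p=0.66.
P(Y=3) = C(2,1) · p^2 · (1−p)^1
= 2 · 0.4356 · 0.34 = 0.2962080

0.29621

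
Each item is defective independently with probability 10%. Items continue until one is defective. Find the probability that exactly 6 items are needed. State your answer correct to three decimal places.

Geometric (trials to first success), p = 0.10.
P(Y = 6) = (1−p)^5 · p = 0.59049 · 0.10 = 0.05905

0.059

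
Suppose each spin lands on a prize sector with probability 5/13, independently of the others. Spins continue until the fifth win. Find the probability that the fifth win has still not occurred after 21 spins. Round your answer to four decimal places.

0.0498

Needing more than 21 spins ⇔ fewer than 5 successes in the first 21. With X ~ Binomial(21, 0.384615), P(Y > 21) = P(X ≤ 4).
  k=0: C(21,0)·0.384615^0·0.615385^21 = 0.000037
  k=1: C(21,1)·0.384615^1·0.615385^20 = 0.000490
  k=2: C(21,2)·0.384615^2·0.615385^19 = 0.003062
  k=3: C(21,3)·0.384615^3·0.615385^18 = 0.012122
  k=4: C(21,4)·0.384615^4·0.615385^17 = 0.034093
P(X ≤ 4) = 0.049804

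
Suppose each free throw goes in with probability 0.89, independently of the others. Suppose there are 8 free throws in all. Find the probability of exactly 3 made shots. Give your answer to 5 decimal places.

0.00064

X ~ Binomial(n=8, p=0.89).
P(X=3) = C(8,3) · p^3 · (1−p)^5
= 56 · 0.70497 · 1.6105e-05 = 0.0006358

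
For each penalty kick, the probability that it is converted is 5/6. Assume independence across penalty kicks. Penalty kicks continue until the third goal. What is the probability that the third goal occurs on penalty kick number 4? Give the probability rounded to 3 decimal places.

Y = trial on which the third success occurs; negative binomial, r=3, p=0.833333.
P(Y=4) = C(3,2) · p^3 · (1−p)^1
= 3 · 0.5787 · 0.16667 = 0.28935

0.289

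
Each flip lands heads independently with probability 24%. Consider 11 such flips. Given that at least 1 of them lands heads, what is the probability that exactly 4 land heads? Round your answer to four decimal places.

0.1686

X ~ Binomial(11, 0.24). Want P(X=4 | X≥1) = P(X=4) / P(X≥1).
P(X=4) = C(11,4)·0.24^4·0.76^7 = 0.160344
P(X≥1) = 1 − 0.048860 = 0.951140
Ratio = 0.160344 / 0.951140 = 0.168581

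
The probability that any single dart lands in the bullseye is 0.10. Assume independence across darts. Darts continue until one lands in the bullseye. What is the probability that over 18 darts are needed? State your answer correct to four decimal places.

0.1501

Y = number of darts to the first success; geometric, p = 0.10.
P(Y > 18) = P(first 18 all fail) = (1−p)^18 = 0.150095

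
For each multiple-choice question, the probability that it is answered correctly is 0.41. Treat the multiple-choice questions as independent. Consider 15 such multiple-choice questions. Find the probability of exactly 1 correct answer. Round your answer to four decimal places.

X ~ Binomial(n=15, p=0.41).
P(X=1) = C(15,1) · p^1 · (1−p)^14
= 15 · 0.41 · 0.00061934 = 0.003809

0.0038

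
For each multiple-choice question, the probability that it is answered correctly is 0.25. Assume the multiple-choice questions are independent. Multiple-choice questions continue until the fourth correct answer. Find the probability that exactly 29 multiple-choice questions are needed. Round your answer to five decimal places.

0.00963

Y = trial on which the fourth success occurs; negative binomial, r=4, p=0.25.
P(Y=29) = C(28,3) · p^4 · (1−p)^25
= 3276 · 0.0039062 · 0.00075254 = 0.0096302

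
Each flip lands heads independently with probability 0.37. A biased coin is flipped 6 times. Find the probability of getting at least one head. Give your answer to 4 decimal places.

P(at least one) = 1 − P(none) = 1 − (1 − 0.37)^6
= 1 − 0.062524 = 0.937476

0.9375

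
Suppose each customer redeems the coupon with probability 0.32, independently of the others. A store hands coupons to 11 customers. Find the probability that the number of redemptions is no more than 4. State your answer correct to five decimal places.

X ~ Binomial(11, 0.32); P(X ≤ 4) = Σ C(11,k) p^k (1−p)^(11−k) over k:
  k=0: C(11,0)·0.32^0·0.68^11 = 0.0143747
  k=1: C(11,1)·0.32^1·0.68^10 = 0.0744101
  k=2: C(11,2)·0.32^2·0.68^9 = 0.1750825
  k=3: C(11,3)·0.32^3·0.68^8 = 0.2471754
  k=4: C(11,4)·0.32^4·0.68^7 = 0.2326356
Total = 0.7436783

0.74368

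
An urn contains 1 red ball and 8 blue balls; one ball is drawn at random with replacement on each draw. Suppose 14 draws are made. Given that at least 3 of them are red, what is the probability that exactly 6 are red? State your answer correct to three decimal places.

0.011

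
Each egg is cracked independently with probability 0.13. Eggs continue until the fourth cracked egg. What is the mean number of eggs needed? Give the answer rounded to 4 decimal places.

30.7692

Y = total eggs until the fourth success; negative binomial with r=4, p=0.13.
E[Y] = r / p = 4 / 0.13 = 30.769231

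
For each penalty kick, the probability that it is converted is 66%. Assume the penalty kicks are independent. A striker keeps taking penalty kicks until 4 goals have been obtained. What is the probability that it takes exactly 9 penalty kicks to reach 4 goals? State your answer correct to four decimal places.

Y = trial on which the fourth success occurs; negative binomial, r=4, p=0.66.
P(Y=9) = C(8,3) · p^4 · (1−p)^5
= 56 · 0.18975 · 0.0045435 = 0.048279

0.0483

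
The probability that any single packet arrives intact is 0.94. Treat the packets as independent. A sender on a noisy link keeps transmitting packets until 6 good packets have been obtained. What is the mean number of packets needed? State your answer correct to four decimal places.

6.3830

Y = total packets until the sixth success; negative binomial with r=6, p=0.94.
E[Y] = r / p = 6 / 0.94 = 6.382979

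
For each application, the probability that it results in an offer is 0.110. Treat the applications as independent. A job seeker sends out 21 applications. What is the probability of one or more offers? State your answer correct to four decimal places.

P(at least one) = 1 − P(none) = 1 − (1 − 0.11)^21
= 1 − 0.086535 = 0.913465

0.9135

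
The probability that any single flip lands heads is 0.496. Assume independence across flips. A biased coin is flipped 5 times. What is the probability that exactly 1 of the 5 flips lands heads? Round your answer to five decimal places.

X ~ Binomial(n=5, p=0.496).
P(X=1) = C(5,1) · p^1 · (1−p)^4
= 5 · 0.496 · 0.064524 = 0.1600198

0.16002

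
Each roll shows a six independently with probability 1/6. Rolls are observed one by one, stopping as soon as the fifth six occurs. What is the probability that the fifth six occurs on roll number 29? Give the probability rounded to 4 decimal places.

0.0331

Y = trial on which the fifth success occurs; negative binomial, r=5, p=0.166667.
P(Y=29) = C(28,4) · p^5 · (1−p)^24
= 20475 · 0.0001286 · 0.012579 = 0.033122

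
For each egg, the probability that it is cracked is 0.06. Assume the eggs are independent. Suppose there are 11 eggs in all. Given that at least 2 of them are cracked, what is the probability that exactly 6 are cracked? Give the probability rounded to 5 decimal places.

0.00011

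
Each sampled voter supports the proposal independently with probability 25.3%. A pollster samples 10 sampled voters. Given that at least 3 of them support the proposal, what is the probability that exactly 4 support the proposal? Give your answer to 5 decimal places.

0.30926

X ~ Binomial(10, 0.253). Want P(X=4 | X≥3) = P(X=4) / P(X≥3).
P(X=4) = C(10,4)·0.253^4·0.747^6 = 0.1494944
P(X≥3) = 1 − 0.0541011 − 0.1832339 − 0.2792662 = 0.4833988
Ratio = 0.1494944 / 0.4833988 = 0.3092569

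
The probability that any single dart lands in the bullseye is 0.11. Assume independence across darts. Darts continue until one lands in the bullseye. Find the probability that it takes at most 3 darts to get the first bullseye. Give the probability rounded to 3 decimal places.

0.295

Y = number of darts to the first success; geometric, p = 0.11.
P(Y ≤ 3) = 1 − (1−p)^3 = 1 − 0.70497 = 0.29503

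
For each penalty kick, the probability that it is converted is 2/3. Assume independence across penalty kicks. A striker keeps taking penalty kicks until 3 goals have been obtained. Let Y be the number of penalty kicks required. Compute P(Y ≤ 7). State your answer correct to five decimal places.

Finishing within 7 penalty kicks ⇔ at least 3 successes in the first 7. With X ~ Binomial(7, 0.666667), P(Y ≤ 7) = 1 − P(X ≤ 2).
  k=0: C(7,0)·0.666667^0·0.333333^7 = 0.0004572
  k=1: C(7,1)·0.666667^1·0.333333^6 = 0.0064015
  k=2: C(7,2)·0.666667^2·0.333333^5 = 0.0384088
1 − 0.0452675 = 0.9547325

0.95473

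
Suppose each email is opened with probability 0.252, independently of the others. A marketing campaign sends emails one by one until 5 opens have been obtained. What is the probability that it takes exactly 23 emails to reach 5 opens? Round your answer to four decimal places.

0.0399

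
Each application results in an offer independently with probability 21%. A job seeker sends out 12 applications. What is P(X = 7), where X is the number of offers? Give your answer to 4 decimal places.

0.0044

X ~ Binomial(n=12, p=0.21).
P(X=7) = C(12,7) · p^7 · (1−p)^5
= 792 · 1.8011e-05 · 0.30771 = 0.004389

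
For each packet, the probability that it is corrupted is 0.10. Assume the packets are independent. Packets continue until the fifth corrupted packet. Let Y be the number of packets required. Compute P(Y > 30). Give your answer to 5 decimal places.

Needing more than 30 packets ⇔ fewer than 5 successes in the first 30. With X ~ Binomial(30, 0.10), P(Y > 30) = P(X ≤ 4).
  k=0: C(30,0)·0.10^0·0.90^30 = 0.0423912
  k=1: C(30,1)·0.10^1·0.90^29 = 0.1413039
  k=2: C(30,2)·0.10^2·0.90^28 = 0.2276562
  k=3: C(30,3)·0.10^3·0.90^27 = 0.2360879
  k=4: C(30,4)·0.10^4·0.90^26 = 0.1770659
P(X ≤ 4) = 0.8245051

0.82451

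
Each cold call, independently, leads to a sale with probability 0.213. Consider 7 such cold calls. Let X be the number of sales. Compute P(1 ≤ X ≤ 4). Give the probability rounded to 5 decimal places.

0.80677

X ~ Binomial(7, 0.213); P(1 ≤ X ≤ 4) = Σ C(7,k) p^k (1−p)^(7−k) over k:
  k=1: C(7,1)·0.213^1·0.787^6 = 0.3542632
  k=2: C(7,2)·0.213^2·0.787^5 = 0.2876419
  k=3: C(7,3)·0.213^3·0.787^4 = 0.1297495
  k=4: C(7,4)·0.213^4·0.787^3 = 0.0351165
Total = 0.8067711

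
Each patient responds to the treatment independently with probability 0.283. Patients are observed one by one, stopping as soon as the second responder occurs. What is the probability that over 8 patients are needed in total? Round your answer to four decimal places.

0.2904

Needing more than 8 patients ⇔ fewer than 2 successes in the first 8. With X ~ Binomial(8, 0.283), P(Y > 8) = P(X ≤ 1).
  k=0: C(8,0)·0.283^0·0.717^8 = 0.069848
  k=1: C(8,1)·0.283^1·0.717^7 = 0.220552
P(X ≤ 1) = 0.290400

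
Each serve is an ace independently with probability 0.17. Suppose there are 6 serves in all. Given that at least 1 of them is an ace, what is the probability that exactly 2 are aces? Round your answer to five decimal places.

X ~ Binomial(6, 0.17). Want P(X=2 | X≥1) = P(X=2) / P(X≥1).
P(X=2) = C(6,2)·0.17^2·0.83^4 = 0.2057318
P(X≥1) = 1 − 0.3269404 = 0.6730596
Ratio = 0.2057318 / 0.6730596 = 0.3056666

0.30567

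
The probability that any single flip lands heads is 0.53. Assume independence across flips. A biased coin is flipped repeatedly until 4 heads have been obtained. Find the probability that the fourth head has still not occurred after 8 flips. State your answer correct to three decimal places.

0.300

Needing more than 8 flips ⇔ fewer than 4 successes in the first 8. With X ~ Binomial(8, 0.53), P(Y > 8) = P(X ≤ 3).
  k=0: C(8,0)·0.53^0·0.47^8 = 0.00238
  k=1: C(8,1)·0.53^1·0.47^7 = 0.02148
  k=2: C(8,2)·0.53^2·0.47^6 = 0.08478
  k=3: C(8,3)·0.53^3·0.47^5 = 0.19121
P(X ≤ 3) = 0.29985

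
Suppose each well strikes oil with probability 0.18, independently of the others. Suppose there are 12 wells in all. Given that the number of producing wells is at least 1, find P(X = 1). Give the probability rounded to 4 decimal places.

0.2682

X ~ Binomial(12, 0.18). Want P(X=1 | X≥1) = P(X=1) / P(X≥1).
P(X=1) = C(12,1)·0.18^1·0.82^11 = 0.243448
P(X≥1) = 1 − 0.092420 = 0.907580
Ratio = 0.243448 / 0.907580 = 0.268239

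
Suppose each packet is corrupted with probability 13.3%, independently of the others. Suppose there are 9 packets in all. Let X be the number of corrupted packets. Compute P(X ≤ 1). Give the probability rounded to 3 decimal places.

X ~ Binomial(9, 0.133); P(X ≤ 1) = Σ C(9,k) p^k (1−p)^(9−k) over k:
  k=0: C(9,0)·0.133^0·0.867^9 = 0.27680
  k=1: C(9,1)·0.133^1·0.867^8 = 0.38216
Total = 0.65897

0.659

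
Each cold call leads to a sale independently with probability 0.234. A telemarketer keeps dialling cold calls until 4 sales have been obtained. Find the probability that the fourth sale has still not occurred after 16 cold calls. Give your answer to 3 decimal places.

0.464

Needing more than 16 cold calls ⇔ fewer than 4 successes in the first 16. With X ~ Binomial(16, 0.234), P(Y > 16) = P(X ≤ 3).
  k=0: C(16,0)·0.234^0·0.766^16 = 0.01405
  k=1: C(16,1)·0.234^1·0.766^15 = 0.06867
  k=2: C(16,2)·0.234^2·0.766^14 = 0.15733
  k=3: C(16,3)·0.234^3·0.766^13 = 0.22429
P(X ≤ 3) = 0.46434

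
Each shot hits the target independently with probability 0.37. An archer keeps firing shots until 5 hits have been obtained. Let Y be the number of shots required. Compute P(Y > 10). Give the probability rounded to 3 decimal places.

0.706

Needing more than 10 shots ⇔ fewer than 5 successes in the first 10. With X ~ Binomial(10, 0.37), P(Y > 10) = P(X ≤ 4).
  k=0: C(10,0)·0.37^0·0.63^10 = 0.00985
  k=1: C(10,1)·0.37^1·0.63^9 = 0.05785
  k=2: C(10,2)·0.37^2·0.63^8 = 0.15288
  k=3: C(10,3)·0.37^3·0.63^7 = 0.23943
  k=4: C(10,4)·0.37^4·0.63^6 = 0.24608
P(X ≤ 4) = 0.70607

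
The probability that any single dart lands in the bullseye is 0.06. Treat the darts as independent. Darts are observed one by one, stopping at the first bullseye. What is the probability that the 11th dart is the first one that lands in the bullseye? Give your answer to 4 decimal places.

Geometric (trials to first success), p = 0.06.
P(Y = 11) = (1−p)^10 · p = 0.53862 · 0.06 = 0.032317

0.0323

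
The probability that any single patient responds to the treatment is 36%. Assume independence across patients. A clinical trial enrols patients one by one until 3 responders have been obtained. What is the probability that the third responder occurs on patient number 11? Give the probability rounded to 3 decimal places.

0.059

Y = trial on which the third success occurs; negative binomial, r=3, p=0.36.
P(Y=11) = C(10,2) · p^3 · (1−p)^8
= 45 · 0.046656 · 0.028147 = 0.05910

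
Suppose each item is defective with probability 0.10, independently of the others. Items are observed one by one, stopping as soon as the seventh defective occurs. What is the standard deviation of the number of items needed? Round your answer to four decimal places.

Y = total items until the seventh success; negative binomial with r=7, p=0.10.
SD(Y) = √[r(1−p)/p²] = √(630.000000) = 25.099801

25.0998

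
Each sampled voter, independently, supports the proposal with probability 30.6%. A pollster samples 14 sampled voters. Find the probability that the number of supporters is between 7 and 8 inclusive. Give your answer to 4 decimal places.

X ~ Binomial(14, 0.306); P(7 ≤ X ≤ 8) = Σ C(14,k) p^k (1−p)^(14−k) over k:
  k=7: C(14,7)·0.306^7·0.694^7 = 0.066852
  k=8: C(14,8)·0.306^8·0.694^6 = 0.025792
Total = 0.092644

0.0926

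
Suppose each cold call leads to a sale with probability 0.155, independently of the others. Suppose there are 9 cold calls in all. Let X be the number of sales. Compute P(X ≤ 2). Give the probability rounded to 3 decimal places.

X ~ Binomial(9, 0.155); P(X ≤ 2) = Σ C(9,k) p^k (1−p)^(9−k) over k:
  k=0: C(9,0)·0.155^0·0.845^9 = 0.21964
  k=1: C(9,1)·0.155^1·0.845^8 = 0.36260
  k=2: C(9,2)·0.155^2·0.845^7 = 0.26605
Total = 0.84829

0.848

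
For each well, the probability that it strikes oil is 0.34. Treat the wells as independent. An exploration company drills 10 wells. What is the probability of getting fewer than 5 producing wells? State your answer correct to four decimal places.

0.7730

X ~ Binomial(10, 0.34); P(X ≤ 4) = Σ C(10,k) p^k (1−p)^(10−k) over k:
  k=0: C(10,0)·0.34^0·0.66^10 = 0.015683
  k=1: C(10,1)·0.34^1·0.66^9 = 0.080793
  k=2: C(10,2)·0.34^2·0.66^8 = 0.187293
  k=3: C(10,3)·0.34^3·0.66^7 = 0.257292
  k=4: C(10,4)·0.34^4·0.66^6 = 0.231952
Total = 0.773013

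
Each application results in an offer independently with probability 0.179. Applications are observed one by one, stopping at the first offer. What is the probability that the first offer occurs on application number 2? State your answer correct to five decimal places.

0.14696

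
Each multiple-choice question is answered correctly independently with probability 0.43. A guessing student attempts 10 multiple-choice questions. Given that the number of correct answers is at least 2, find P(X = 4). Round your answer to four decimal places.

0.2541

X ~ Binomial(10, 0.43). Want P(X=4 | X≥2) = P(X=4) / P(X≥2).
P(X=4) = C(10,4)·0.43^4·0.57^6 = 0.246231
P(X≥2) = 1 − 0.003620 − 0.027311 = 0.969068
Ratio = 0.246231 / 0.969068 = 0.254090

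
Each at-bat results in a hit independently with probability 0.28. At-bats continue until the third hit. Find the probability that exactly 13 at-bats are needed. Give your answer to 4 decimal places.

Y = trial on which the third success occurs; negative binomial, r=3, p=0.28.
P(Y=13) = C(12,2) · p^3 · (1−p)^10
= 66 · 0.021952 · 0.037439 = 0.054243

0.0542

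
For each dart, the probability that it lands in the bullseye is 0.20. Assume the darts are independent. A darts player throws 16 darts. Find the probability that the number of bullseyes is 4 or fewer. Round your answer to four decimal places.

X ~ Binomial(16, 0.20); P(X ≤ 4) = Σ C(16,k) p^k (1−p)^(16−k) over k:
  k=0: C(16,0)·0.20^0·0.80^16 = 0.028147
  k=1: C(16,1)·0.20^1·0.80^15 = 0.112590
  k=2: C(16,2)·0.20^2·0.80^14 = 0.211106
  k=3: C(16,3)·0.20^3·0.80^13 = 0.246291
  k=4: C(16,4)·0.20^4·0.80^12 = 0.200111
Total = 0.798245

0.7982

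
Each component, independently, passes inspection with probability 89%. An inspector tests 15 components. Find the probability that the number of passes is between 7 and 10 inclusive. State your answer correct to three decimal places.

X ~ Binomial(15, 0.89); P(7 ≤ X ≤ 10) = Σ C(15,k) p^k (1−p)^(15−k) over k:
  k=7: C(15,7)·0.89^7·0.11^8 = 0.00006
  k=8: C(15,8)·0.89^8·0.11^7 = 0.00049
  k=9: C(15,9)·0.89^9·0.11^6 = 0.00311
  k=10: C(15,10)·0.89^10·0.11^5 = 0.01508
Total = 0.01874

0.019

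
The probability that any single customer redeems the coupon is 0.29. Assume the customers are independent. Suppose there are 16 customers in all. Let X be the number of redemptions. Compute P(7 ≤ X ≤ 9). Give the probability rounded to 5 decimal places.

0.14715

X ~ Binomial(16, 0.29); P(7 ≤ X ≤ 9) = Σ C(16,k) p^k (1−p)^(16−k) over k:
  k=7: C(16,7)·0.29^7·0.71^9 = 0.0904768
  k=8: C(16,8)·0.29^8·0.71^8 = 0.0415747
  k=9: C(16,9)·0.29^9·0.71^7 = 0.0150944
Total = 0.1471459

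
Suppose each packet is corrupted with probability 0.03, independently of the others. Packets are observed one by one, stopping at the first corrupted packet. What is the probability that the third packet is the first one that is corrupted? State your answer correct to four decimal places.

Geometric (trials to first success), p = 0.03.
P(Y = 3) = (1−p)^2 · p = 0.9409 · 0.03 = 0.028227

0.0282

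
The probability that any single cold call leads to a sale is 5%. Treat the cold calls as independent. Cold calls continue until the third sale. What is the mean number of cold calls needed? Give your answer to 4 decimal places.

Y = total cold calls until the third success; negative binomial with r=3, p=0.05.
E[Y] = r / p = 3 / 0.05 = 60.000000

60.0000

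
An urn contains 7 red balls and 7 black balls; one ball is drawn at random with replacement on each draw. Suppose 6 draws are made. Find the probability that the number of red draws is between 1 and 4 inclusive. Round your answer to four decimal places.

0.8750

X ~ Binomial(6, 0.50); P(1 ≤ X ≤ 4) = Σ C(6,k) p^k (1−p)^(6−k) over k:
  k=1: C(6,1)·0.50^1·0.50^5 = 0.093750
  k=2: C(6,2)·0.50^2·0.50^4 = 0.234375
  k=3: C(6,3)·0.50^3·0.50^3 = 0.312500
  k=4: C(6,4)·0.50^4·0.50^2 = 0.234375
Total = 0.875000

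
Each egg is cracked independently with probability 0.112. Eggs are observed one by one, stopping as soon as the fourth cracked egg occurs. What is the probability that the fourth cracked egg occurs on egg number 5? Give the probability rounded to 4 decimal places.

Y = trial on which the fourth success occurs; negative binomial, r=4, p=0.112.
P(Y=5) = C(4,3) · p^4 · (1−p)^1
= 4 · 0.00015735 · 0.888 = 0.000559

0.0006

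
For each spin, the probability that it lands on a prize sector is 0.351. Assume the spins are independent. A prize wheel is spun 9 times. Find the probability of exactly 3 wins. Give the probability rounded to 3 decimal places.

0.271

X ~ Binomial(n=9, p=0.351).
P(X=3) = C(9,3) · p^3 · (1−p)^6
= 84 · 0.043244 · 0.074725 = 0.27144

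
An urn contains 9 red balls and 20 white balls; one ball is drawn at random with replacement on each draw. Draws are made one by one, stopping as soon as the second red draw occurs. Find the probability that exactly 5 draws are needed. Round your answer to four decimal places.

0.1264

Y = trial on which the second success occurs; negative binomial, r=2, p=0.310345.
P(Y=5) = C(4,1) · p^2 · (1−p)^3
= 4 · 0.096314 · 0.32802 = 0.126370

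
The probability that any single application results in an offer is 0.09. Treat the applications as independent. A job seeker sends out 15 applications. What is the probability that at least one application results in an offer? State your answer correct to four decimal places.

0.7570

P(at least one) = 1 − P(none) = 1 − (1 − 0.09)^15
= 1 − 0.243008 = 0.756992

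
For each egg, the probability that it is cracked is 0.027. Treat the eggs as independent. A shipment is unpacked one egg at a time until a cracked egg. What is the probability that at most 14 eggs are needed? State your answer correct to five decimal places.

0.31832

Y = number of eggs to the first success; geometric, p = 0.027.
P(Y ≤ 14) = 1 − (1−p)^14 = 1 − 0.6816788 = 0.3183212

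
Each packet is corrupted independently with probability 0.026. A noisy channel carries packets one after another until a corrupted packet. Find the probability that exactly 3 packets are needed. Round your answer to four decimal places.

Geometric (trials to first success), p = 0.026.
P(Y = 3) = (1−p)^2 · p = 0.94868 · 0.026 = 0.024666

0.0247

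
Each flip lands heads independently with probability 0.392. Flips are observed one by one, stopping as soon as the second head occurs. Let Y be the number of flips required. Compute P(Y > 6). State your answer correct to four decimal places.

Needing more than 6 flips ⇔ fewer than 2 successes in the first 6. With X ~ Binomial(6, 0.392), P(Y > 6) = P(X ≤ 1).
  k=0: C(6,0)·0.392^0·0.608^6 = 0.050515
  k=1: C(6,1)·0.392^1·0.608^5 = 0.195414
P(X ≤ 1) = 0.245929

0.2459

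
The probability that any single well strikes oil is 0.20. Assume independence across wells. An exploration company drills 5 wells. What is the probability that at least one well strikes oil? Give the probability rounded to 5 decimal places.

P(at least one) = 1 − P(none) = 1 − (1 − 0.20)^5
= 1 − 0.3276800 = 0.6723200

0.67232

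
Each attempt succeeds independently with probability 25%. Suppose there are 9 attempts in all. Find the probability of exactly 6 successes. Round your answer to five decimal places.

0.00865

X ~ Binomial(n=9, p=0.25).
P(X=6) = C(9,6) · p^6 · (1−p)^3
= 84 · 0.00024414 · 0.42188 = 0.0086517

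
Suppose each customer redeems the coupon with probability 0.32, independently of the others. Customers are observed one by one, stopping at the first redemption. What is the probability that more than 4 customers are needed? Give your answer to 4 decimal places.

0.2138

Y = number of customers to the first success; geometric, p = 0.32.
P(Y > 4) = P(first 4 all fail) = (1−p)^4 = 0.213814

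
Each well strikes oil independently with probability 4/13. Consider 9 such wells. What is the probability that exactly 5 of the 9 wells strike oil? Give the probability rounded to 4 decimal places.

X ~ Binomial(n=9, p=0.307692).
P(X=5) = C(9,5) · p^5 · (1−p)^4
= 126 · 0.0027579 · 0.22972 = 0.079827

0.0798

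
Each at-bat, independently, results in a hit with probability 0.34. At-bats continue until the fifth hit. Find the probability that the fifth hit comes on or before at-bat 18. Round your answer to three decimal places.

0.787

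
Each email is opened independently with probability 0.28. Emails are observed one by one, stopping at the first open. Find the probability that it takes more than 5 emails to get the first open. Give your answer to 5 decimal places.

Y = number of emails to the first success; geometric, p = 0.28.
P(Y > 5) = P(first 5 all fail) = (1−p)^5 = 0.1934918

0.19349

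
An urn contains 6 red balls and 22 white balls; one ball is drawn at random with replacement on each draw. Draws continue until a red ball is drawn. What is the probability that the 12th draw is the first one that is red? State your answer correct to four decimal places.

Geometric (trials to first success), p = 0.214286.
P(Y = 12) = (1−p)^11 · p = 0.070455 · 0.214286 = 0.015097

0.0151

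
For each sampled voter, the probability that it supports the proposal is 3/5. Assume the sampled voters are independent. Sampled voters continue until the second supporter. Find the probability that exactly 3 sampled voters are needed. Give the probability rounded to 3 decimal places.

0.288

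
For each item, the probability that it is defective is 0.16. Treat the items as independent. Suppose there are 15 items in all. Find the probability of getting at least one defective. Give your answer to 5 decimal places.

0.92685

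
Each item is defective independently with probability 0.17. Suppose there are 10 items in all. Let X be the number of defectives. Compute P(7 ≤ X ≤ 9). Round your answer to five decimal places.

X ~ Binomial(10, 0.17); P(7 ≤ X ≤ 9) = Σ C(10,k) p^k (1−p)^(10−k) over k:
  k=7: C(10,7)·0.17^7·0.83^3 = 0.0002816
  k=8: C(10,8)·0.17^8·0.83^2 = 0.0000216
  k=9: C(10,9)·0.17^9·0.83^1 = 0.0000010
Total = 0.0003042

0.00030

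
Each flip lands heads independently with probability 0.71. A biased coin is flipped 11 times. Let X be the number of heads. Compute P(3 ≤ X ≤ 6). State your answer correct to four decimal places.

X ~ Binomial(11, 0.71); P(3 ≤ X ≤ 6) = Σ C(11,k) p^k (1−p)^(11−k) over k:
  k=3: C(11,3)·0.71^3·0.29^8 = 0.002954
  k=4: C(11,4)·0.71^4·0.29^7 = 0.014465
  k=5: C(11,5)·0.71^5·0.29^6 = 0.049582
  k=6: C(11,6)·0.71^6·0.29^5 = 0.121390
Total = 0.188391

0.1884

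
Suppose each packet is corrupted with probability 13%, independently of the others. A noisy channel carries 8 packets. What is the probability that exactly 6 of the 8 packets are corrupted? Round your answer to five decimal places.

0.00010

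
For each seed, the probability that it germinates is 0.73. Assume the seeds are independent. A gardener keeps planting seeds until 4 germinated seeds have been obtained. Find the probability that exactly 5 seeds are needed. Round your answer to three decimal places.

Y = trial on which the fourth success occurs; negative binomial, r=4, p=0.73.
P(Y=5) = C(4,3) · p^4 · (1−p)^1
= 4 · 0.28398 · 0.27 = 0.30670

0.307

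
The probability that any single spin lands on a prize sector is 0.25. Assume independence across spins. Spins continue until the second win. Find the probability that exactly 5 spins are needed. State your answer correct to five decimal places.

0.10547

Y = trial on which the second success occurs; negative binomial, r=2, p=0.25.
P(Y=5) = C(4,1) · p^2 · (1−p)^3
= 4 · 0.0625 · 0.42188 = 0.1054688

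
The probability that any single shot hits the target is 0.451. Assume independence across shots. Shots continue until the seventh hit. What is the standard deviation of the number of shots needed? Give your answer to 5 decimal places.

4.34669

Y = total shots until the seventh success; negative binomial with r=7, p=0.451.
SD(Y) = √[r(1−p)/p²] = √(18.8937124) = 4.3466898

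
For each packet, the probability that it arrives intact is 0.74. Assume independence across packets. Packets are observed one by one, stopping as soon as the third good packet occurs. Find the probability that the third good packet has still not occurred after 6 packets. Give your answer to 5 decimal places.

0.04312

Needing more than 6 packets ⇔ fewer than 3 successes in the first 6. With X ~ Binomial(6, 0.74), P(Y > 6) = P(X ≤ 2).
  k=0: C(6,0)·0.74^0·0.26^6 = 0.0003089
  k=1: C(6,1)·0.74^1·0.26^5 = 0.0052753
  k=2: C(6,2)·0.74^2·0.26^4 = 0.0375360
P(X ≤ 2) = 0.0431203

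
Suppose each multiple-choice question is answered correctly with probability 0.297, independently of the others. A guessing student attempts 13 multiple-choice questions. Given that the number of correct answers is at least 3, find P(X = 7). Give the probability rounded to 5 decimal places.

X ~ Binomial(13, 0.297). Want P(X=7 | X≥3) = P(X=7) / P(X≥3).
P(X=7) = C(13,7)·0.297^7·0.703^6 = 0.0422225
P(X≥3) = 1 − 0.0102428 − 0.0562553 − 0.1425989 = 0.7909030
Ratio = 0.0422225 / 0.7909030 = 0.0533852

0.05339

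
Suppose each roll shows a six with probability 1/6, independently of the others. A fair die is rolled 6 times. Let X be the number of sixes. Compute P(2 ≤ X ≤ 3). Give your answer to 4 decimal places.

X ~ Binomial(6, 0.166667); P(2 ≤ X ≤ 3) = Σ C(6,k) p^k (1−p)^(6−k) over k:
  k=2: C(6,2)·0.166667^2·0.833333^4 = 0.200939
  k=3: C(6,3)·0.166667^3·0.833333^3 = 0.053584
Total = 0.254522

0.2545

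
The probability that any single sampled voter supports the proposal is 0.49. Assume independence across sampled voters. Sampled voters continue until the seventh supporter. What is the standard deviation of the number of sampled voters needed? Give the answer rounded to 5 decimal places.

3.85601

Y = total sampled voters until the seventh success; negative binomial with r=7, p=0.49.
SD(Y) = √[r(1−p)/p²] = √(14.8688047) = 3.8560089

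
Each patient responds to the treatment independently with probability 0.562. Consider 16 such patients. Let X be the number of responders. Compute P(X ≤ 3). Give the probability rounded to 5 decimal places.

0.00257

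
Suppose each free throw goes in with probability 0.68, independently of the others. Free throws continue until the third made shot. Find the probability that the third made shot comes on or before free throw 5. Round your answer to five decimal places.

Finishing within 5 free throws ⇔ at least 3 successes in the first 5. With X ~ Binomial(5, 0.68), P(Y ≤ 5) = 1 − P(X ≤ 2).
  k=0: C(5,0)·0.68^0·0.32^5 = 0.0033554
  k=1: C(5,1)·0.68^1·0.32^4 = 0.0356516
  k=2: C(5,2)·0.68^2·0.32^3 = 0.1515192
1 − 0.1905263 = 0.8094737

0.80947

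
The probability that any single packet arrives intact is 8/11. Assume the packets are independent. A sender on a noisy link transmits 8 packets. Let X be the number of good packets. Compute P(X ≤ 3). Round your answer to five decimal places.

X ~ Binomial(8, 0.727273); P(X ≤ 3) = Σ C(8,k) p^k (1−p)^(8−k) over k:
  k=0: C(8,0)·0.727273^0·0.272727^8 = 0.0000306
  k=1: C(8,1)·0.727273^1·0.272727^7 = 0.0006530
  k=2: C(8,2)·0.727273^2·0.272727^6 = 0.0060943
  k=3: C(8,3)·0.727273^3·0.272727^5 = 0.0325030
Total = 0.0392808

0.03928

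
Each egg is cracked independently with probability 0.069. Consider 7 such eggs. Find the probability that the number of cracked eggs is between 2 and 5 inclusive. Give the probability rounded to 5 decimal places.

X ~ Binomial(7, 0.069); P(2 ≤ X ≤ 5) = Σ C(7,k) p^k (1−p)^(7−k) over k:
  k=2: C(7,2)·0.069^2·0.931^5 = 0.0699304
  k=3: C(7,3)·0.069^3·0.931^4 = 0.0086380
  k=4: C(7,4)·0.069^4·0.931^3 = 0.0006402
  k=5: C(7,5)·0.069^5·0.931^2 = 0.0000285
Total = 0.0792371

0.07924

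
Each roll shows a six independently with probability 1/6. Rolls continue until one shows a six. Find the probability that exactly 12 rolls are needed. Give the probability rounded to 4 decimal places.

0.0224

Geometric (trials to first success), p = 0.166667.
P(Y = 12) = (1−p)^11 · p = 0.13459 · 0.166667 = 0.022431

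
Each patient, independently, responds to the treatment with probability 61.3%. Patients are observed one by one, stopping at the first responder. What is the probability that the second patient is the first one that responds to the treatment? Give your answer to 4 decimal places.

Geometric (trials to first success), p = 0.613.
P(Y = 2) = (1−p)^1 · p = 0.387 · 0.613 = 0.237231

0.2372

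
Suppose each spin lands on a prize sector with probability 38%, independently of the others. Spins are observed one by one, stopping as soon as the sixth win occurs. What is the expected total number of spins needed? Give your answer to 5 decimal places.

15.78947

Y = total spins until the sixth success; negative binomial with r=6, p=0.38.
E[Y] = r / p = 6 / 0.38 = 15.7894737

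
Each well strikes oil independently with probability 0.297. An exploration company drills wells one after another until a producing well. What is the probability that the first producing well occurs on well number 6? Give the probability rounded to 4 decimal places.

0.0510

Geometric (trials to first success), p = 0.297.
P(Y = 6) = (1−p)^5 · p = 0.1717 · 0.297 = 0.050996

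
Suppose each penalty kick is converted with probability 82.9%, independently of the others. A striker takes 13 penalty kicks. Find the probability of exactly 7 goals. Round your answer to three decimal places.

0.012

X ~ Binomial(n=13, p=0.829).
P(X=7) = C(13,7) · p^7 · (1−p)^6
= 1716 · 0.26908 · 2.5002e-05 = 0.01154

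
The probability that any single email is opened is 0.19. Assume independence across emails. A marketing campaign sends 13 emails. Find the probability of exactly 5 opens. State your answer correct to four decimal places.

0.0591

X ~ Binomial(n=13, p=0.19).
P(X=5) = C(13,5) · p^5 · (1−p)^8
= 1287 · 0.00024761 · 0.1853 = 0.059051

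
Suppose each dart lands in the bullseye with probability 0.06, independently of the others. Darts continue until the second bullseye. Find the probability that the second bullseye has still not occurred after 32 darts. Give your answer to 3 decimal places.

0.420

Needing more than 32 darts ⇔ fewer than 2 successes in the first 32. With X ~ Binomial(32, 0.06), P(Y > 32) = P(X ≤ 1).
  k=0: C(32,0)·0.06^0·0.94^32 = 0.13807
  k=1: C(32,1)·0.06^1·0.94^31 = 0.28201
P(X ≤ 1) = 0.42008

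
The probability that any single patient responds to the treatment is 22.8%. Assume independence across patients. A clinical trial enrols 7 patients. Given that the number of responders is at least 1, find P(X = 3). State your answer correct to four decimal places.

X ~ Binomial(7, 0.228). Want P(X=3 | X≥1) = P(X=3) / P(X≥1).
P(X=3) = C(7,3)·0.228^3·0.772^4 = 0.147347
P(X≥1) = 1 − 0.163426 = 0.836574
Ratio = 0.147347 / 0.836574 = 0.176132

0.1761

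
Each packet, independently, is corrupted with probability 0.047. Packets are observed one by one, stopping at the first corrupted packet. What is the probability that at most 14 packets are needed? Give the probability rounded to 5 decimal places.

0.49032

Y = number of packets to the first success; geometric, p = 0.047.
P(Y ≤ 14) = 1 − (1−p)^14 = 1 − 0.5096835 = 0.4903165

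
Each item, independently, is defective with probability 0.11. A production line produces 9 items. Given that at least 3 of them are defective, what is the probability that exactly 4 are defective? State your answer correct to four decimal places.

X ~ Binomial(9, 0.11). Want P(X=4 | X≥3) = P(X=4) / P(X≥3).
P(X=4) = C(9,4)·0.11^4·0.89^5 = 0.010301
P(X≥3) = 1 − 0.350356 − 0.389722 − 0.192672 = 0.067250
Ratio = 0.010301 / 0.067250 = 0.153180

0.1532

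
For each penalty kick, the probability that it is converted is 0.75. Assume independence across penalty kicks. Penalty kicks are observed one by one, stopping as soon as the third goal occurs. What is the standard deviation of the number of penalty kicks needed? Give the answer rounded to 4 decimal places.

Y = total penalty kicks until the third success; negative binomial with r=3, p=0.75.
SD(Y) = √[r(1−p)/p²] = √(1.333333) = 1.154701

1.1547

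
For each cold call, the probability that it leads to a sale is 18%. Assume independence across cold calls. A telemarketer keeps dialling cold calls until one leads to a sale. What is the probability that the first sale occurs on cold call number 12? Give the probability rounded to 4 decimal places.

0.0203

Geometric (trials to first success), p = 0.18.
P(Y = 12) = (1−p)^11 · p = 0.11271 · 0.18 = 0.020287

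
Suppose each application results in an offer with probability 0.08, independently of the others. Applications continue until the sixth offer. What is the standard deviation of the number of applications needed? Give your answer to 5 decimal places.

29.36835

Y = total applications until the sixth success; negative binomial with r=6, p=0.08.
SD(Y) = √[r(1−p)/p²] = √(862.5000000) = 29.3683503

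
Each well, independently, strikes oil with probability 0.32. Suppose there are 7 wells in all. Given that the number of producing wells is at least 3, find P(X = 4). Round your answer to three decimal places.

0.289

X ~ Binomial(7, 0.32). Want P(X=4 | X≥3) = P(X=4) / P(X≥3).
P(X=4) = C(7,4)·0.32^4·0.68^3 = 0.11540
P(X≥3) = 1 − 0.06723 − 0.22146 − 0.31265 = 0.39865
Ratio = 0.11540 / 0.39865 = 0.28947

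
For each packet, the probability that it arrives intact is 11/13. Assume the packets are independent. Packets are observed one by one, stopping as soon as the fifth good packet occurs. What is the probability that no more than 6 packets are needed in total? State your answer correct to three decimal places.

0.767

Finishing within 6 packets ⇔ at least 5 successes in the first 6. With X ~ Binomial(6, 0.846154), P(Y ≤ 6) = 1 − P(X ≤ 4).
  k=0: C(6,0)·0.846154^0·0.153846^6 = 0.00001
  k=1: C(6,1)·0.846154^1·0.153846^5 = 0.00044
  k=2: C(6,2)·0.846154^2·0.153846^4 = 0.00602
  k=3: C(6,3)·0.846154^3·0.153846^3 = 0.04412
  k=4: C(6,4)·0.846154^4·0.153846^2 = 0.18200
1 − 0.23258 = 0.76742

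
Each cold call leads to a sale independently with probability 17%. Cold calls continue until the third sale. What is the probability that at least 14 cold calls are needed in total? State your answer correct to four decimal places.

Needing more than 13 cold calls ⇔ fewer than 3 successes in the first 13. With X ~ Binomial(13, 0.17), P(Y > 13) = P(X ≤ 2).
  k=0: C(13,0)·0.17^0·0.83^13 = 0.088719
  k=1: C(13,1)·0.17^1·0.83^12 = 0.236227
  k=2: C(13,2)·0.17^2·0.83^11 = 0.290303
P(X ≤ 2) = 0.615249

0.6152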